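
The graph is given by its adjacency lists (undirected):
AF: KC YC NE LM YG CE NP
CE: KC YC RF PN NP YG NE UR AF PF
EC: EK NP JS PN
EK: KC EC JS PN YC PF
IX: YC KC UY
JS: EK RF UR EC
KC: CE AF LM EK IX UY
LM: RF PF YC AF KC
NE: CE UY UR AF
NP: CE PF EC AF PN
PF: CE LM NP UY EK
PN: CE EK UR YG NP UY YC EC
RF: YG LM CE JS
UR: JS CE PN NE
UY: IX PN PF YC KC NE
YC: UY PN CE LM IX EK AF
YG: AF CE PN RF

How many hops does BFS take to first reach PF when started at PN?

Level 0: PN
Level 1: CE, EC, EK, NP, UR, UY, YC, YG
Level 2: AF, IX, JS, KC, LM, NE, PF, RF
PF first appears at level 2.

2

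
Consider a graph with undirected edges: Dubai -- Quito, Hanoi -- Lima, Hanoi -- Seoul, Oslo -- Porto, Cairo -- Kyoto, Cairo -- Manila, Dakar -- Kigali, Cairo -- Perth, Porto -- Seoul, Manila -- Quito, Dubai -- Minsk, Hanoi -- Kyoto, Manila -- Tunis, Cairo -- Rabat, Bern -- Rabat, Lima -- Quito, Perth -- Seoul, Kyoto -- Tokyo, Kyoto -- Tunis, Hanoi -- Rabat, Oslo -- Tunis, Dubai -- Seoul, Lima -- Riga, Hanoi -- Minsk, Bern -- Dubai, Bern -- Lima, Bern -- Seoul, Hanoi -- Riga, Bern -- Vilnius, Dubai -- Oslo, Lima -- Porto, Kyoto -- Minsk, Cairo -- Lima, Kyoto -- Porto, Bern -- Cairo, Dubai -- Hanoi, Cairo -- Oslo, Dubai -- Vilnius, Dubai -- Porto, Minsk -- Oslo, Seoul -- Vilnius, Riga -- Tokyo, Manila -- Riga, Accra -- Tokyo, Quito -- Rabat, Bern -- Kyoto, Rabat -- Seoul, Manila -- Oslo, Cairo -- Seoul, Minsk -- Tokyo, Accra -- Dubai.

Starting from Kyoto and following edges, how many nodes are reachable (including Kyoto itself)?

BFS from Kyoto visits: Kyoto, Tunis, Tokyo, Porto, Minsk, Hanoi, Cairo, Bern, Oslo, Manila, Riga, Accra, Seoul, Lima, Dubai, Rabat, Perth, Vilnius, Quito
Reachable nodes: 19 of 21 total.

19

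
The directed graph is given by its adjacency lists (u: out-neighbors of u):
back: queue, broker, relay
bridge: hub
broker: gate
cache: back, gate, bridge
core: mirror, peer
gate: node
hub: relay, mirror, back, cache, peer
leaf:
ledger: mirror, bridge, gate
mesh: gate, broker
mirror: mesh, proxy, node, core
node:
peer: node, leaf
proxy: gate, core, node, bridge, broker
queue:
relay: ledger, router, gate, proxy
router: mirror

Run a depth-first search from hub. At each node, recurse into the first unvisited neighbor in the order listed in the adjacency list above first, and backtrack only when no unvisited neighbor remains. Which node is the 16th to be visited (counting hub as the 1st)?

queue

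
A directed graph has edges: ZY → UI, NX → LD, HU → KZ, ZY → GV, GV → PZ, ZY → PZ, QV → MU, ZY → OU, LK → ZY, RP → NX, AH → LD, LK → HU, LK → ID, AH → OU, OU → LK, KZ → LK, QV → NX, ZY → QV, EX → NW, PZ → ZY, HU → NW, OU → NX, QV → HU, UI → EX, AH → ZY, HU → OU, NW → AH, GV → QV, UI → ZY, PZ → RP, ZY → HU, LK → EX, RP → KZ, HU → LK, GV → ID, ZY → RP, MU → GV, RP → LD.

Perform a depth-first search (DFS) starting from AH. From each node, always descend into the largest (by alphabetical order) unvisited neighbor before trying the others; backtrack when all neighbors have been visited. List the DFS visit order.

AH ZY UI EX NW RP NX LD KZ LK ID HU OU QV MU GV PZ

Visit AH
AH → ZY
ZY → UI
UI → EX
EX → NW
ZY → RP
RP → NX
NX → LD
RP → KZ
KZ → LK
LK → ID
LK → HU
HU → OU
ZY → QV
QV → MU
MU → GV
GV → PZ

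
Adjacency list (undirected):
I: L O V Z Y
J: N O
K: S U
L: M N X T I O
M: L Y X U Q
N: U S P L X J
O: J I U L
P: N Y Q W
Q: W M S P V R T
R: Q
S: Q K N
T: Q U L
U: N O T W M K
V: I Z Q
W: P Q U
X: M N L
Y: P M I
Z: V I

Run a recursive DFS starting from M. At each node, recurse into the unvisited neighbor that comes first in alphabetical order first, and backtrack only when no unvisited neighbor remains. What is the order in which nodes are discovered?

Visit M
M → L
L → I
I → O
O → J
J → N
N → P
P → Q
Q → R
Q → S
S → K
K → U
U → T
U → W
Q → V
V → Z
P → Y
N → X

M → L → I → O → J → N → P → Q → R → S → K → U → T → W → V → Z → Y → X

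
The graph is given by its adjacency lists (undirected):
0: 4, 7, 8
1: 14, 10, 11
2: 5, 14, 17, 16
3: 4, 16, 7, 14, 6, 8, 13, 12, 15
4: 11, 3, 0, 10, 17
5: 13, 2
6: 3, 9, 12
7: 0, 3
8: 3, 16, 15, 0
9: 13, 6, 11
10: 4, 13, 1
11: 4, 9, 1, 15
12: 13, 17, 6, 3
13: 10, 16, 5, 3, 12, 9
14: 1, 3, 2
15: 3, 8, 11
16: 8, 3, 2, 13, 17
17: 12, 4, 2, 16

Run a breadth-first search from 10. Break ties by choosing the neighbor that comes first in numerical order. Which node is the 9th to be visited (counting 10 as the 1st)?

Visit 10; enqueue 1, 4, 13 → queue [1, 4, 13]
Visit 1; enqueue 11, 14 → queue [4, 13, 11, 14]
Visit 4; enqueue 0, 3, 17 → queue [13, 11, 14, 0, 3, 17]
Visit 13; enqueue 5, 9, 12, 16 → queue [11, 14, 0, 3, 17, 5, 9, 12, 16]
Visit 11; enqueue 15 → queue [14, 0, 3, 17, 5, 9, 12, 16, 15]
Visit 14; enqueue 2 → queue [0, 3, 17, 5, 9, 12, 16, 15, 2]
Visit 0; enqueue 7, 8 → queue [3, 17, 5, 9, 12, 16, 15, 2, 7, 8]
Visit 3; enqueue 6 → queue [17, 5, 9, 12, 16, 15, 2, 7, 8, 6]
Visit 17 → queue [5, 9, 12, 16, 15, 2, 7, 8, 6]
Visit 5 → queue [9, 12, 16, 15, 2, 7, 8, 6]
Visit 9 → queue [12, 16, 15, 2, 7, 8, 6]
Visit 12 → queue [16, 15, 2, 7, 8, 6]
Visit 16 → queue [15, 2, 7, 8, 6]
Visit 15 → queue [2, 7, 8, 6]
Visit 2 → queue [7, 8, 6]
Visit 7 → queue [8, 6]
Visit 8 → queue [6]
Visit 6 → queue []

Visit order: 10, 1, 4, 13, 11, 14, 0, 3, 17, 5, 9, 12, 16, 15, 2, 7, 8, 6

17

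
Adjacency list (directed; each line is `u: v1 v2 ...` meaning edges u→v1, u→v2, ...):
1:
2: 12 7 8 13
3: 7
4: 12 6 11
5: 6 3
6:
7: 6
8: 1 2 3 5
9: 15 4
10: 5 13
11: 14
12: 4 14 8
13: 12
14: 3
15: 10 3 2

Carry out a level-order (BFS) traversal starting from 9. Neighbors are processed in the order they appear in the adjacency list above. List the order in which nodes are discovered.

9, 15, 4, 10, 3, 2, 12, 6, 11, 5, 13, 7, 8, 14, 1

Visit 9; enqueue 15, 4 → queue [15, 4]
Visit 15; enqueue 10, 3, 2 → queue [4, 10, 3, 2]
Visit 4; enqueue 12, 6, 11 → queue [10, 3, 2, 12, 6, 11]
Visit 10; enqueue 5, 13 → queue [3, 2, 12, 6, 11, 5, 13]
Visit 3; enqueue 7 → queue [2, 12, 6, 11, 5, 13, 7]
Visit 2; enqueue 8 → queue [12, 6, 11, 5, 13, 7, 8]
Visit 12; enqueue 14 → queue [6, 11, 5, 13, 7, 8, 14]
Visit 6 → queue [11, 5, 13, 7, 8, 14]
Visit 11 → queue [5, 13, 7, 8, 14]
Visit 5 → queue [13, 7, 8, 14]
Visit 13 → queue [7, 8, 14]
Visit 7 → queue [8, 14]
Visit 8; enqueue 1 → queue [14, 1]
Visit 14 → queue [1]
Visit 1 → queue []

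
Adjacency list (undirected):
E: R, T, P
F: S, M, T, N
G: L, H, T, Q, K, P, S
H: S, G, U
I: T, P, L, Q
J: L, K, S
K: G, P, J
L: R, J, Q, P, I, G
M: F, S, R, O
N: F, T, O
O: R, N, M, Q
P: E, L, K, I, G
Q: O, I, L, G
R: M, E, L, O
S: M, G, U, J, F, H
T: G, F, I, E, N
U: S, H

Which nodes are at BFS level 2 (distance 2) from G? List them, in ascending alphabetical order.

Level 0: G
Level 1: H, K, L, P, Q, S, T
Level 2: E, F, I, J, M, N, O, R, U

E, F, I, J, M, N, O, R, U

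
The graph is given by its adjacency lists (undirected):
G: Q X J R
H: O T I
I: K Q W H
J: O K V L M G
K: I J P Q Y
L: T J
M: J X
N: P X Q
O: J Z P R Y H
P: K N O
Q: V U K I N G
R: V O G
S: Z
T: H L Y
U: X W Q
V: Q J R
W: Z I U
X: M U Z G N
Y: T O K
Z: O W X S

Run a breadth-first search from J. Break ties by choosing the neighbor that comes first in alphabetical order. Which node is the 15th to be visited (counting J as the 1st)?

H

Visit J; enqueue G, K, L, M, O, V → queue [G, K, L, M, O, V]
Visit G; enqueue Q, R, X → queue [K, L, M, O, V, Q, R, X]
Visit K; enqueue I, P, Y → queue [L, M, O, V, Q, R, X, I, P, Y]
Visit L; enqueue T → queue [M, O, V, Q, R, X, I, P, Y, T]
Visit M → queue [O, V, Q, R, X, I, P, Y, T]
Visit O; enqueue H, Z → queue [V, Q, R, X, I, P, Y, T, H, Z]
Visit V → queue [Q, R, X, I, P, Y, T, H, Z]
Visit Q; enqueue N, U → queue [R, X, I, P, Y, T, H, Z, N, U]
Visit R → queue [X, I, P, Y, T, H, Z, N, U]
Visit X → queue [I, P, Y, T, H, Z, N, U]
Visit I; enqueue W → queue [P, Y, T, H, Z, N, U, W]
Visit P → queue [Y, T, H, Z, N, U, W]
Visit Y → queue [T, H, Z, N, U, W]
Visit T → queue [H, Z, N, U, W]
Visit H → queue [Z, N, U, W]
Visit Z; enqueue S → queue [N, U, W, S]
Visit N → queue [U, W, S]
Visit U → queue [W, S]
Visit W → queue [S]
Visit S → queue []

Visit order: J, G, K, L, M, O, V, Q, R, X, I, P, Y, T, H, Z, N, U, W, S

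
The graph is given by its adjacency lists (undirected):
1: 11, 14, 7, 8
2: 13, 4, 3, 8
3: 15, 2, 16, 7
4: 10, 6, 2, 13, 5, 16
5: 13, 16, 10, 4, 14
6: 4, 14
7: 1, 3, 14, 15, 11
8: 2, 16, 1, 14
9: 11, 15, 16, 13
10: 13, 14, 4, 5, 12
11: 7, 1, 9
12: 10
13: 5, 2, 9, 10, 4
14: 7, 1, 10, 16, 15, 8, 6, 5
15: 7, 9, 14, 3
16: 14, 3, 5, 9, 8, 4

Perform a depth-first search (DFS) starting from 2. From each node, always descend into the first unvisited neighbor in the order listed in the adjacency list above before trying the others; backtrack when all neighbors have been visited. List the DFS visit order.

2 → 13 → 5 → 16 → 14 → 7 → 1 → 11 → 9 → 15 → 3 → 8 → 10 → 4 → 6 → 12

Visit 2
2 → 13
13 → 5
5 → 16
16 → 14
14 → 7
7 → 1
1 → 11
11 → 9
9 → 15
15 → 3
1 → 8
14 → 10
10 → 4
4 → 6
10 → 12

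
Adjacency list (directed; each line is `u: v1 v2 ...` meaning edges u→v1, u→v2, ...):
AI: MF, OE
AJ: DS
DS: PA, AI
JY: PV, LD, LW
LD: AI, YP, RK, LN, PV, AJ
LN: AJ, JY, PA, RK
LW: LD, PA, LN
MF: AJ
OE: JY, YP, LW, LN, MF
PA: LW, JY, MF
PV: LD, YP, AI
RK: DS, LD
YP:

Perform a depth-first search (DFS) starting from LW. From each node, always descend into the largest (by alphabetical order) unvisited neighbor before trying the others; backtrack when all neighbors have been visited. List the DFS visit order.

LW, PA, MF, AJ, DS, AI, OE, YP, LN, RK, LD, PV, JY

Visit LW
LW → PA
PA → MF
MF → AJ
AJ → DS
DS → AI
AI → OE
OE → YP
OE → LN
LN → RK
RK → LD
LD → PV
LN → JY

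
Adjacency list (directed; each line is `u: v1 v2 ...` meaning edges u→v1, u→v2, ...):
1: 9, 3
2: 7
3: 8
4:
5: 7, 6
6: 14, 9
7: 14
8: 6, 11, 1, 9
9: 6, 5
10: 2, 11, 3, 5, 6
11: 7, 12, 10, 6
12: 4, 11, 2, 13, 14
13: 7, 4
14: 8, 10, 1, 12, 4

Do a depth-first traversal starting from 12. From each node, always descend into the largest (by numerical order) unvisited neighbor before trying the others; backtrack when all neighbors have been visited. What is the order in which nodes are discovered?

12 → 14 → 10 → 11 → 7 → 6 → 9 → 5 → 3 → 8 → 1 → 2 → 4 → 13

Visit 12
12 → 14
14 → 10
10 → 11
11 → 7
11 → 6
6 → 9
9 → 5
10 → 3
3 → 8
8 → 1
10 → 2
14 → 4
12 → 13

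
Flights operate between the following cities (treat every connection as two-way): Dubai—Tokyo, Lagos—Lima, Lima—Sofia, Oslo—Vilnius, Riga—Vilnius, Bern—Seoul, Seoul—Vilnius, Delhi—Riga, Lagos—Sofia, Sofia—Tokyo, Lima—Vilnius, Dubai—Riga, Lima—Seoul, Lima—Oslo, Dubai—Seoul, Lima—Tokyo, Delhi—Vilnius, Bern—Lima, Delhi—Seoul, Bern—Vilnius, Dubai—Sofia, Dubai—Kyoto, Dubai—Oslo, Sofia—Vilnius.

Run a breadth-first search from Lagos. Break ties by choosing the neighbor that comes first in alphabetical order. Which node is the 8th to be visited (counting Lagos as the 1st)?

Vilnius

Visit Lagos; enqueue Lima, Sofia → queue [Lima, Sofia]
Visit Lima; enqueue Bern, Oslo, Seoul, Tokyo, Vilnius → queue [Sofia, Bern, Oslo, Seoul, Tokyo, Vilnius]
Visit Sofia; enqueue Dubai → queue [Bern, Oslo, Seoul, Tokyo, Vilnius, Dubai]
Visit Bern → queue [Oslo, Seoul, Tokyo, Vilnius, Dubai]
Visit Oslo → queue [Seoul, Tokyo, Vilnius, Dubai]
Visit Seoul; enqueue Delhi → queue [Tokyo, Vilnius, Dubai, Delhi]
Visit Tokyo → queue [Vilnius, Dubai, Delhi]
Visit Vilnius; enqueue Riga → queue [Dubai, Delhi, Riga]
Visit Dubai; enqueue Kyoto → queue [Delhi, Riga, Kyoto]
Visit Delhi → queue [Riga, Kyoto]
Visit Riga → queue [Kyoto]
Visit Kyoto → queue []

Visit order: Lagos, Lima, Sofia, Bern, Oslo, Seoul, Tokyo, Vilnius, Dubai, Delhi, Riga, Kyoto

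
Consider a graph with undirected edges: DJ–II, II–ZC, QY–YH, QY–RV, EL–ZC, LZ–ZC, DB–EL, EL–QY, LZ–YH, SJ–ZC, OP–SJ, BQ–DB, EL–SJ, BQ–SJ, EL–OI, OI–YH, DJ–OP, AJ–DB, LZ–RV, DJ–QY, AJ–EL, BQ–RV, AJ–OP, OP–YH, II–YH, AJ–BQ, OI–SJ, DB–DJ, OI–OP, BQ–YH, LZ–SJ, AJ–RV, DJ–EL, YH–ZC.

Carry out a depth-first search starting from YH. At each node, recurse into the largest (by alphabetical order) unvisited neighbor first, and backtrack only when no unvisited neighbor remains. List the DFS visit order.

YH, ZC, SJ, OP, OI, EL, QY, RV, LZ, BQ, DB, DJ, II, AJ

Visit YH
YH → ZC
ZC → SJ
SJ → OP
OP → OI
OI → EL
EL → QY
QY → RV
RV → LZ
RV → BQ
BQ → DB
DB → DJ
DJ → II
DB → AJ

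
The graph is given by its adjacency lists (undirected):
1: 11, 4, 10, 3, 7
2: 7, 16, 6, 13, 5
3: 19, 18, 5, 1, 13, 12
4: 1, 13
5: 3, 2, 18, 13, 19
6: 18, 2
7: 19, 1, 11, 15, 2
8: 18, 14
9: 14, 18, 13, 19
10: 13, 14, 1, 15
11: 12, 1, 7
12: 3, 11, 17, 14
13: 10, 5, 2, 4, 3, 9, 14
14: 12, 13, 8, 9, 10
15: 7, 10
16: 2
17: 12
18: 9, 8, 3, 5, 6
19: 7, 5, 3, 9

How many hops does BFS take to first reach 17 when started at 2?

4

Level 0: 2
Level 1: 5, 6, 7, 13, 16
Level 2: 1, 3, 4, 9, 10, 11, 14, 15, 18, 19
Level 3: 8, 12
Level 4: 17
17 first appears at level 4.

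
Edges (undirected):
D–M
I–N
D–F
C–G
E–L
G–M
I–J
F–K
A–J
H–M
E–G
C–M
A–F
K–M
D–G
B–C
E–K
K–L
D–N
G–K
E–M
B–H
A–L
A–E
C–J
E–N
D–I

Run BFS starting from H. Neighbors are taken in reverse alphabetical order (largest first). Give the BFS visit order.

Visit H; enqueue M, B → queue [M, B]
Visit M; enqueue K, G, E, D, C → queue [B, K, G, E, D, C]
Visit B → queue [K, G, E, D, C]
Visit K; enqueue L, F → queue [G, E, D, C, L, F]
Visit G → queue [E, D, C, L, F]
Visit E; enqueue N, A → queue [D, C, L, F, N, A]
Visit D; enqueue I → queue [C, L, F, N, A, I]
Visit C; enqueue J → queue [L, F, N, A, I, J]
Visit L → queue [F, N, A, I, J]
Visit F → queue [N, A, I, J]
Visit N → queue [A, I, J]
Visit A → queue [I, J]
Visit I → queue [J]
Visit J → queue []

H -> M -> B -> K -> G -> E -> D -> C -> L -> F -> N -> A -> I -> J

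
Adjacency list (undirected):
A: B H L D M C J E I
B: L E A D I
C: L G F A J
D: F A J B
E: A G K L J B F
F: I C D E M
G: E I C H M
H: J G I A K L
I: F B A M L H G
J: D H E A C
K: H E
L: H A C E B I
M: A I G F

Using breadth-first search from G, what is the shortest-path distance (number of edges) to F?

Level 0: G
Level 1: C, E, H, I, M
Level 2: A, B, F, J, K, L
Level 3: D
F first appears at level 2.

2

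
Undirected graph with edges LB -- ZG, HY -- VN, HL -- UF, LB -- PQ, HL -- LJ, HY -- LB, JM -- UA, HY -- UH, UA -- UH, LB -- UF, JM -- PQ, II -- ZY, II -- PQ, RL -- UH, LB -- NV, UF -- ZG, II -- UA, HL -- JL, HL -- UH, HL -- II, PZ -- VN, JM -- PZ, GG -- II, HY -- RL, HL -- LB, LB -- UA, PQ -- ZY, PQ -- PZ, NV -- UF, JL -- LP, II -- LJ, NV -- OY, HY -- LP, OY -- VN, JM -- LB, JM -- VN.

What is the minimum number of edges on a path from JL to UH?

2

Level 0: JL
Level 1: HL, LP
Level 2: HY, II, LB, LJ, UF, UH
Level 3: GG, JM, NV, PQ, RL, UA, VN, ZG, ZY
Level 4: OY, PZ
UH first appears at level 2.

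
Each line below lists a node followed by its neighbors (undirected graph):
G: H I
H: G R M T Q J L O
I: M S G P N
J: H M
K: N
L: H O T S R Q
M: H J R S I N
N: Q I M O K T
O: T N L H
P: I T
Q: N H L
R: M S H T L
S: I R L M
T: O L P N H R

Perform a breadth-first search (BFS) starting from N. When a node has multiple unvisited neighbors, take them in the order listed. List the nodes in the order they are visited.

Visit N; enqueue Q, I, M, O, K, T → queue [Q, I, M, O, K, T]
Visit Q; enqueue H, L → queue [I, M, O, K, T, H, L]
Visit I; enqueue S, G, P → queue [M, O, K, T, H, L, S, G, P]
Visit M; enqueue J, R → queue [O, K, T, H, L, S, G, P, J, R]
Visit O → queue [K, T, H, L, S, G, P, J, R]
Visit K → queue [T, H, L, S, G, P, J, R]
Visit T → queue [H, L, S, G, P, J, R]
Visit H → queue [L, S, G, P, J, R]
Visit L → queue [S, G, P, J, R]
Visit S → queue [G, P, J, R]
Visit G → queue [P, J, R]
Visit P → queue [J, R]
Visit J → queue [R]
Visit R → queue []

N -> Q -> I -> M -> O -> K -> T -> H -> L -> S -> G -> P -> J -> R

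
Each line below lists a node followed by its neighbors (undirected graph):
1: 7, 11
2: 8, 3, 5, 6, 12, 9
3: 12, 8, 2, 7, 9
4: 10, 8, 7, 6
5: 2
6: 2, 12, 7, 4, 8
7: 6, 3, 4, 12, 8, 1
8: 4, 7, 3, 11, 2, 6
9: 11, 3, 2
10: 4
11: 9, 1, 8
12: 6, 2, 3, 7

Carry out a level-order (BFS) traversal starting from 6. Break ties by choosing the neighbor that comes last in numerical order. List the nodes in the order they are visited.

6 12 8 7 4 2 3 11 1 10 9 5

Visit 6; enqueue 12, 8, 7, 4, 2 → queue [12, 8, 7, 4, 2]
Visit 12; enqueue 3 → queue [8, 7, 4, 2, 3]
Visit 8; enqueue 11 → queue [7, 4, 2, 3, 11]
Visit 7; enqueue 1 → queue [4, 2, 3, 11, 1]
Visit 4; enqueue 10 → queue [2, 3, 11, 1, 10]
Visit 2; enqueue 9, 5 → queue [3, 11, 1, 10, 9, 5]
Visit 3 → queue [11, 1, 10, 9, 5]
Visit 11 → queue [1, 10, 9, 5]
Visit 1 → queue [10, 9, 5]
Visit 10 → queue [9, 5]
Visit 9 → queue [5]
Visit 5 → queue []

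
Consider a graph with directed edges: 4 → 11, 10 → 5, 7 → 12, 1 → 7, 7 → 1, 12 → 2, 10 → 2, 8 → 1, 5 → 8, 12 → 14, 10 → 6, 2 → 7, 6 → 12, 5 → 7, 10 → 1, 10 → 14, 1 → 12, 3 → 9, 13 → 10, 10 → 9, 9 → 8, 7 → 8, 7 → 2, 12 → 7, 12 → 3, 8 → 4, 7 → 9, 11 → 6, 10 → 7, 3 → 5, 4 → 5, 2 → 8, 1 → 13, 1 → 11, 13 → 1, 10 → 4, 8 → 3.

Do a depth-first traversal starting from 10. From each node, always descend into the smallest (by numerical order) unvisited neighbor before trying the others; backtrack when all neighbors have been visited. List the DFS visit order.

10, 1, 7, 2, 8, 3, 5, 9, 4, 11, 6, 12, 14, 13

Visit 10
10 → 1
1 → 7
7 → 2
2 → 8
8 → 3
3 → 5
3 → 9
8 → 4
4 → 11
11 → 6
6 → 12
12 → 14
1 → 13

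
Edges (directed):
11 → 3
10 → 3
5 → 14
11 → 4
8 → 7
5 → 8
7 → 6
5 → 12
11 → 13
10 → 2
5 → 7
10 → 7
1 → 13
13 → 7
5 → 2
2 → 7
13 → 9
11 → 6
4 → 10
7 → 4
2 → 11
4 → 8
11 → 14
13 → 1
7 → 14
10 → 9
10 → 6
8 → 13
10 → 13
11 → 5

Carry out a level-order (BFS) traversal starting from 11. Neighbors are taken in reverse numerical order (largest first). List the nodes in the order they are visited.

Visit 11; enqueue 14, 13, 6, 5, 4, 3 → queue [14, 13, 6, 5, 4, 3]
Visit 14 → queue [13, 6, 5, 4, 3]
Visit 13; enqueue 9, 7, 1 → queue [6, 5, 4, 3, 9, 7, 1]
Visit 6 → queue [5, 4, 3, 9, 7, 1]
Visit 5; enqueue 12, 8, 2 → queue [4, 3, 9, 7, 1, 12, 8, 2]
Visit 4; enqueue 10 → queue [3, 9, 7, 1, 12, 8, 2, 10]
Visit 3 → queue [9, 7, 1, 12, 8, 2, 10]
Visit 9 → queue [7, 1, 12, 8, 2, 10]
Visit 7 → queue [1, 12, 8, 2, 10]
Visit 1 → queue [12, 8, 2, 10]
Visit 12 → queue [8, 2, 10]
Visit 8 → queue [2, 10]
Visit 2 → queue [10]
Visit 10 → queue []

11 → 14 → 13 → 6 → 5 → 4 → 3 → 9 → 7 → 1 → 12 → 8 → 2 → 10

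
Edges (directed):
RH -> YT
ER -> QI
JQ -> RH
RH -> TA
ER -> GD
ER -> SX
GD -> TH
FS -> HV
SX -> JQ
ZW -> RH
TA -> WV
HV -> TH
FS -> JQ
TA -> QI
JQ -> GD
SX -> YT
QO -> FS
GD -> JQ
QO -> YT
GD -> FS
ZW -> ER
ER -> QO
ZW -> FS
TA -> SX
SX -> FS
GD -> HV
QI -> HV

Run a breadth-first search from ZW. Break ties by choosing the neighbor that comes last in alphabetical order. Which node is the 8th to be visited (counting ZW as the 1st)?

Visit ZW; enqueue RH, FS, ER → queue [RH, FS, ER]
Visit RH; enqueue YT, TA → queue [FS, ER, YT, TA]
Visit FS; enqueue JQ, HV → queue [ER, YT, TA, JQ, HV]
Visit ER; enqueue SX, QO, QI, GD → queue [YT, TA, JQ, HV, SX, QO, QI, GD]
Visit YT → queue [TA, JQ, HV, SX, QO, QI, GD]
Visit TA; enqueue WV → queue [JQ, HV, SX, QO, QI, GD, WV]
Visit JQ → queue [HV, SX, QO, QI, GD, WV]
Visit HV; enqueue TH → queue [SX, QO, QI, GD, WV, TH]
Visit SX → queue [QO, QI, GD, WV, TH]
Visit QO → queue [QI, GD, WV, TH]
Visit QI → queue [GD, WV, TH]
Visit GD → queue [WV, TH]
Visit WV → queue [TH]
Visit TH → queue []

Visit order: ZW, RH, FS, ER, YT, TA, JQ, HV, SX, QO, QI, GD, WV, TH

HV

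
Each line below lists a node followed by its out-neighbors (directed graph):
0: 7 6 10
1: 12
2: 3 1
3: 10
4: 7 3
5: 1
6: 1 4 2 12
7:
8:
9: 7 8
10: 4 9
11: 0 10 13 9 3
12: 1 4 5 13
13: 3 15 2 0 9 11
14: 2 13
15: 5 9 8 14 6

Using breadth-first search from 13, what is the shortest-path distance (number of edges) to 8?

2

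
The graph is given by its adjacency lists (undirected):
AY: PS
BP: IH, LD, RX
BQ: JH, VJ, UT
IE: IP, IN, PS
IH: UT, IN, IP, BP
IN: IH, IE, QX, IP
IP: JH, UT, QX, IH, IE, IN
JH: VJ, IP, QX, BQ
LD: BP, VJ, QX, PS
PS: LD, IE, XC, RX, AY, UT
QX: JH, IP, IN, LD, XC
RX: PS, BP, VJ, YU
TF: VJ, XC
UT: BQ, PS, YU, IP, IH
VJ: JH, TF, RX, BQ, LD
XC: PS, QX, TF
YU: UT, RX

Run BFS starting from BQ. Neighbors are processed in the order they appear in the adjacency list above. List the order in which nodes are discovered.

Visit BQ; enqueue JH, VJ, UT → queue [JH, VJ, UT]
Visit JH; enqueue IP, QX → queue [VJ, UT, IP, QX]
Visit VJ; enqueue TF, RX, LD → queue [UT, IP, QX, TF, RX, LD]
Visit UT; enqueue PS, YU, IH → queue [IP, QX, TF, RX, LD, PS, YU, IH]
Visit IP; enqueue IE, IN → queue [QX, TF, RX, LD, PS, YU, IH, IE, IN]
Visit QX; enqueue XC → queue [TF, RX, LD, PS, YU, IH, IE, IN, XC]
Visit TF → queue [RX, LD, PS, YU, IH, IE, IN, XC]
Visit RX; enqueue BP → queue [LD, PS, YU, IH, IE, IN, XC, BP]
Visit LD → queue [PS, YU, IH, IE, IN, XC, BP]
Visit PS; enqueue AY → queue [YU, IH, IE, IN, XC, BP, AY]
Visit YU → queue [IH, IE, IN, XC, BP, AY]
Visit IH → queue [IE, IN, XC, BP, AY]
Visit IE → queue [IN, XC, BP, AY]
Visit IN → queue [XC, BP, AY]
Visit XC → queue [BP, AY]
Visit BP → queue [AY]
Visit AY → queue []

BQ, JH, VJ, UT, IP, QX, TF, RX, LD, PS, YU, IH, IE, IN, XC, BP, AY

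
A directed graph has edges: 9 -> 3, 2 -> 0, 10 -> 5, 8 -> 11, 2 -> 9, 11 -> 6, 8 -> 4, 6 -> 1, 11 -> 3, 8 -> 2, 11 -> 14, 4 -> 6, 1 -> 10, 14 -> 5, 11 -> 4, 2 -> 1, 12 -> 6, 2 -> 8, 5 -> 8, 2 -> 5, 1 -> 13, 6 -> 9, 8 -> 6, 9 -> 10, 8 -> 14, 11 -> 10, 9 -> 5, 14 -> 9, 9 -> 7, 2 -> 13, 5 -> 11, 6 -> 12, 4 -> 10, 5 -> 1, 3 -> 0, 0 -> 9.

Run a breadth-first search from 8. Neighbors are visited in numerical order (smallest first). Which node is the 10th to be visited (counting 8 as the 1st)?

9

Visit 8; enqueue 2, 4, 6, 11, 14 → queue [2, 4, 6, 11, 14]
Visit 2; enqueue 0, 1, 5, 9, 13 → queue [4, 6, 11, 14, 0, 1, 5, 9, 13]
Visit 4; enqueue 10 → queue [6, 11, 14, 0, 1, 5, 9, 13, 10]
Visit 6; enqueue 12 → queue [11, 14, 0, 1, 5, 9, 13, 10, 12]
Visit 11; enqueue 3 → queue [14, 0, 1, 5, 9, 13, 10, 12, 3]
Visit 14 → queue [0, 1, 5, 9, 13, 10, 12, 3]
Visit 0 → queue [1, 5, 9, 13, 10, 12, 3]
Visit 1 → queue [5, 9, 13, 10, 12, 3]
Visit 5 → queue [9, 13, 10, 12, 3]
Visit 9; enqueue 7 → queue [13, 10, 12, 3, 7]
Visit 13 → queue [10, 12, 3, 7]
Visit 10 → queue [12, 3, 7]
Visit 12 → queue [3, 7]
Visit 3 → queue [7]
Visit 7 → queue []

Visit order: 8, 2, 4, 6, 11, 14, 0, 1, 5, 9, 13, 10, 12, 3, 7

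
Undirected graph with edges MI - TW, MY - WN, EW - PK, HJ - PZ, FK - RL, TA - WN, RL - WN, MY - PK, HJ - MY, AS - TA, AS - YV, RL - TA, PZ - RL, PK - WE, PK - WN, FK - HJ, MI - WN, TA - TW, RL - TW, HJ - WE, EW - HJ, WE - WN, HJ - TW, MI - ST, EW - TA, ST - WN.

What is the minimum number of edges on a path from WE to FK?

2

Level 0: WE
Level 1: HJ, PK, WN
Level 2: EW, FK, MI, MY, PZ, RL, ST, TA, TW
Level 3: AS
Level 4: YV
FK first appears at level 2.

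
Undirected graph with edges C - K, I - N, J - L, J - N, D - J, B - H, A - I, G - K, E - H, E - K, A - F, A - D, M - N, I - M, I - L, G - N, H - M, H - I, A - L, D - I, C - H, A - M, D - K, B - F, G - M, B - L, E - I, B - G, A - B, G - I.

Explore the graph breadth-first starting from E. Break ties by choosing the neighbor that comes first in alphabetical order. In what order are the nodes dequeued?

Visit E; enqueue H, I, K → queue [H, I, K]
Visit H; enqueue B, C, M → queue [I, K, B, C, M]
Visit I; enqueue A, D, G, L, N → queue [K, B, C, M, A, D, G, L, N]
Visit K → queue [B, C, M, A, D, G, L, N]
Visit B; enqueue F → queue [C, M, A, D, G, L, N, F]
Visit C → queue [M, A, D, G, L, N, F]
Visit M → queue [A, D, G, L, N, F]
Visit A → queue [D, G, L, N, F]
Visit D; enqueue J → queue [G, L, N, F, J]
Visit G → queue [L, N, F, J]
Visit L → queue [N, F, J]
Visit N → queue [F, J]
Visit F → queue [J]
Visit J → queue []

E, H, I, K, B, C, M, A, D, G, L, N, F, J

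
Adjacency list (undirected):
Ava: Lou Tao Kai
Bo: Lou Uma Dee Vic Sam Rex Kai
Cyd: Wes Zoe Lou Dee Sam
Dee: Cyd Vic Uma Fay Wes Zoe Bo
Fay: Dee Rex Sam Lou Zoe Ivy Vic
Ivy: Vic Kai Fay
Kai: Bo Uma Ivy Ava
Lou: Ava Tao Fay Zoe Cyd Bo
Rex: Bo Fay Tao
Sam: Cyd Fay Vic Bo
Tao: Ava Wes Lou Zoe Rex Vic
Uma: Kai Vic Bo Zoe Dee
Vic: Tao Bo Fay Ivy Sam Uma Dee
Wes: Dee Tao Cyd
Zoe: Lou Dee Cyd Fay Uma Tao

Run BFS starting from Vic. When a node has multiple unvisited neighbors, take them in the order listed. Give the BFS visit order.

Visit Vic; enqueue Tao, Bo, Fay, Ivy, Sam, Uma, Dee → queue [Tao, Bo, Fay, Ivy, Sam, Uma, Dee]
Visit Tao; enqueue Ava, Wes, Lou, Zoe, Rex → queue [Bo, Fay, Ivy, Sam, Uma, Dee, Ava, Wes, Lou, Zoe, Rex]
Visit Bo; enqueue Kai → queue [Fay, Ivy, Sam, Uma, Dee, Ava, Wes, Lou, Zoe, Rex, Kai]
Visit Fay → queue [Ivy, Sam, Uma, Dee, Ava, Wes, Lou, Zoe, Rex, Kai]
Visit Ivy → queue [Sam, Uma, Dee, Ava, Wes, Lou, Zoe, Rex, Kai]
Visit Sam; enqueue Cyd → queue [Uma, Dee, Ava, Wes, Lou, Zoe, Rex, Kai, Cyd]
Visit Uma → queue [Dee, Ava, Wes, Lou, Zoe, Rex, Kai, Cyd]
Visit Dee → queue [Ava, Wes, Lou, Zoe, Rex, Kai, Cyd]
Visit Ava → queue [Wes, Lou, Zoe, Rex, Kai, Cyd]
Visit Wes → queue [Lou, Zoe, Rex, Kai, Cyd]
Visit Lou → queue [Zoe, Rex, Kai, Cyd]
Visit Zoe → queue [Rex, Kai, Cyd]
Visit Rex → queue [Kai, Cyd]
Visit Kai → queue [Cyd]
Visit Cyd → queue []

Vic → Tao → Bo → Fay → Ivy → Sam → Uma → Dee → Ava → Wes → Lou → Zoe → Rex → Kai → Cyd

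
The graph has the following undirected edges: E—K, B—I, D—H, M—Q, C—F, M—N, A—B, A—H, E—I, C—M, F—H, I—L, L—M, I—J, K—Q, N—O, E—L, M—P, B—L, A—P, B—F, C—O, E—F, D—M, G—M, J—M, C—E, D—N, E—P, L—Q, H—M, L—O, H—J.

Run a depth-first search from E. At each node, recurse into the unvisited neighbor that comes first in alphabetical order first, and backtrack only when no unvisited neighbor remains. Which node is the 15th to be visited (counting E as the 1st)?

Visit E
E → C
C → F
F → B
B → A
A → H
H → D
D → M
M → G
M → J
J → I
I → L
L → O
O → N
L → Q
Q → K
M → P

Visit order: E, C, F, B, A, H, D, M, G, J, I, L, O, N, Q, K, P

Q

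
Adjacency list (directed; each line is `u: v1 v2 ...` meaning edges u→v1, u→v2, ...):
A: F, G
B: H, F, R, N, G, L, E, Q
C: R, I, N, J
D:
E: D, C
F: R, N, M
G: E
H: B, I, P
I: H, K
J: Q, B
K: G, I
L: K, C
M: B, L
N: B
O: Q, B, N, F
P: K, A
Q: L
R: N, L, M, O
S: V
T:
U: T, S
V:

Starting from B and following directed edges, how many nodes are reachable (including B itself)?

BFS from B visits: B, H, F, R, N, G, L, E, Q, I, P, M, O, K, C, D, A, J
Reachable nodes: 18 of 22 total.

18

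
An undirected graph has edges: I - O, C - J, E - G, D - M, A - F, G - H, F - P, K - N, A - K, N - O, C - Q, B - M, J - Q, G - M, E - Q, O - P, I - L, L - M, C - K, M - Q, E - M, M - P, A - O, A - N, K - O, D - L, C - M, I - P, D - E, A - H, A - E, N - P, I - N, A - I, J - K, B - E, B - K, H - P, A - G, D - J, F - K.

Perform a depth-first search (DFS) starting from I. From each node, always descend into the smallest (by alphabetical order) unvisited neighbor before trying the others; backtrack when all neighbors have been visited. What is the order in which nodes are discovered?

Visit I
I → A
A → E
E → B
B → K
K → C
C → J
J → D
D → L
L → M
M → G
G → H
H → P
P → F
P → N
N → O
M → Q

I A E B K C J D L M G H P F N O Q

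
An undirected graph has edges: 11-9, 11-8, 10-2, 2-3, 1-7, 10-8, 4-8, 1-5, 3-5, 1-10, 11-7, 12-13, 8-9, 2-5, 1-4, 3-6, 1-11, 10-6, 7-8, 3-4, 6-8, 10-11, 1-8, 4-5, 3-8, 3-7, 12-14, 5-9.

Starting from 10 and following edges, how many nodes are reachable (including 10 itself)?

11

BFS from 10 visits: 10, 1, 2, 6, 8, 11, 4, 5, 7, 3, 9
Reachable nodes: 11 of 14 total.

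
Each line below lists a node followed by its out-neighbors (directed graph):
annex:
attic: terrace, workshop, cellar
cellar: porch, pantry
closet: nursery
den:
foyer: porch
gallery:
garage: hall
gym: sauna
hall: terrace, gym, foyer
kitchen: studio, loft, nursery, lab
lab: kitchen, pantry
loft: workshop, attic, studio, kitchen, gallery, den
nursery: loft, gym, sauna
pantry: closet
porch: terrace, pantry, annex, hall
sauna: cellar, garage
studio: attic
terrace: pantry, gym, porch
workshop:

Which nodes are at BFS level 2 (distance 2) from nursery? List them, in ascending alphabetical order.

Level 0: nursery
Level 1: gym, loft, sauna
Level 2: attic, cellar, den, gallery, garage, kitchen, studio, workshop
Level 3: hall, lab, pantry, porch, terrace
Level 4: annex, closet, foyer

attic, cellar, den, gallery, garage, kitchen, studio, workshop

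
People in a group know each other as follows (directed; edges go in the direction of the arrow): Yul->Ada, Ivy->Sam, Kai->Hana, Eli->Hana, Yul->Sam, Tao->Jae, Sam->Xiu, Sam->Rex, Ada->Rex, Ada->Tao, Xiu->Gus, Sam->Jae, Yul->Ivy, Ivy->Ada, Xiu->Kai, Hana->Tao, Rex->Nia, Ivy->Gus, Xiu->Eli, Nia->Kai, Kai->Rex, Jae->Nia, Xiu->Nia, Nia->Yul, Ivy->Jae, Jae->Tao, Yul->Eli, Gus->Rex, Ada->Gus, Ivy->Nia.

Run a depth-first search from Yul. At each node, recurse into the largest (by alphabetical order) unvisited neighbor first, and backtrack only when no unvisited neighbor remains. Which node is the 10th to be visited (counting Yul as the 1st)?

Gus

Visit Yul
Yul → Sam
Sam → Xiu
Xiu → Nia
Nia → Kai
Kai → Rex
Kai → Hana
Hana → Tao
Tao → Jae
Xiu → Gus
Xiu → Eli
Yul → Ivy
Ivy → Ada

Visit order: Yul, Sam, Xiu, Nia, Kai, Rex, Hana, Tao, Jae, Gus, Eli, Ivy, Ada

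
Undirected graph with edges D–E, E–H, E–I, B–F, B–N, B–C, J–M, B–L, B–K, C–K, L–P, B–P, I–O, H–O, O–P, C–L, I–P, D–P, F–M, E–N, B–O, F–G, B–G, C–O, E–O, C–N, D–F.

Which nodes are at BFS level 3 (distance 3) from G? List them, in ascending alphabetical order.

E, H, I, J

Level 0: G
Level 1: B, F
Level 2: C, D, K, L, M, N, O, P
Level 3: E, H, I, J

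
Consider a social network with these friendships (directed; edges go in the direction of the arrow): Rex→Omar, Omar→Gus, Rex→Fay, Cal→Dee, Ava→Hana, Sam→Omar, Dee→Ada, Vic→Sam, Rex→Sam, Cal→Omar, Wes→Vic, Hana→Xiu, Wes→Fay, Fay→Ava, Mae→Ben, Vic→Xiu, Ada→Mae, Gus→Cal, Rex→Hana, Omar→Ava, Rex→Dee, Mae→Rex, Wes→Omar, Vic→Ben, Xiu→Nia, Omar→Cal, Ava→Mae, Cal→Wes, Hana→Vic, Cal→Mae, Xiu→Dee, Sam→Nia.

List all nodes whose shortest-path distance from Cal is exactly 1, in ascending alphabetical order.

Dee, Mae, Omar, Wes

Level 0: Cal
Level 1: Dee, Mae, Omar, Wes
Level 2: Ada, Ava, Ben, Fay, Gus, Rex, Vic
Level 3: Hana, Sam, Xiu
Level 4: Nia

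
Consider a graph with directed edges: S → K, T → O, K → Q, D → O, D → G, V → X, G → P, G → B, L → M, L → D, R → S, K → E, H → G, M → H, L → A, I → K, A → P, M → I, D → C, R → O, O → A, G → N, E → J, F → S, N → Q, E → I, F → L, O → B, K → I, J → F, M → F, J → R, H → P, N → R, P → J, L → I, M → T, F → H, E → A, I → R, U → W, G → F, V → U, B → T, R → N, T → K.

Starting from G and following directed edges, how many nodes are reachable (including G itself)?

BFS from G visits: G, B, F, N, P, T, H, L, S, Q, R, J, K, O, A, D, I, M, E, C
Reachable nodes: 20 of 24 total.

20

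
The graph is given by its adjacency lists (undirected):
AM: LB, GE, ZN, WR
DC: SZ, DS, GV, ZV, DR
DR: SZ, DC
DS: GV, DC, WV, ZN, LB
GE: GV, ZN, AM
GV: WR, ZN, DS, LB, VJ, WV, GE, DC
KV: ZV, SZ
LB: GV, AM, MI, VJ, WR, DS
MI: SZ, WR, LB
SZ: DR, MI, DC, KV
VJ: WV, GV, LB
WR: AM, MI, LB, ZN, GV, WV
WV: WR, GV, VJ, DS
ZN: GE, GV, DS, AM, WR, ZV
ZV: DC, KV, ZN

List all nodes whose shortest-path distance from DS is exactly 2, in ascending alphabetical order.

Level 0: DS
Level 1: DC, GV, LB, WV, ZN
Level 2: AM, DR, GE, MI, SZ, VJ, WR, ZV
Level 3: KV

AM, DR, GE, MI, SZ, VJ, WR, ZV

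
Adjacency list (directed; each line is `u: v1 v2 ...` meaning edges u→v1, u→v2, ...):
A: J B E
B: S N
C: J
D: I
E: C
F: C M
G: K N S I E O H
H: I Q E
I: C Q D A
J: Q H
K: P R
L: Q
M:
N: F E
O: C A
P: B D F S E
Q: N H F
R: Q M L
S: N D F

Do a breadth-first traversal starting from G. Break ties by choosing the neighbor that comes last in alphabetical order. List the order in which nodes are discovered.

G, S, O, N, K, I, H, E, F, D, C, A, R, P, Q, M, J, B, L

Visit G; enqueue S, O, N, K, I, H, E → queue [S, O, N, K, I, H, E]
Visit S; enqueue F, D → queue [O, N, K, I, H, E, F, D]
Visit O; enqueue C, A → queue [N, K, I, H, E, F, D, C, A]
Visit N → queue [K, I, H, E, F, D, C, A]
Visit K; enqueue R, P → queue [I, H, E, F, D, C, A, R, P]
Visit I; enqueue Q → queue [H, E, F, D, C, A, R, P, Q]
Visit H → queue [E, F, D, C, A, R, P, Q]
Visit E → queue [F, D, C, A, R, P, Q]
Visit F; enqueue M → queue [D, C, A, R, P, Q, M]
Visit D → queue [C, A, R, P, Q, M]
Visit C; enqueue J → queue [A, R, P, Q, M, J]
Visit A; enqueue B → queue [R, P, Q, M, J, B]
Visit R; enqueue L → queue [P, Q, M, J, B, L]
Visit P → queue [Q, M, J, B, L]
Visit Q → queue [M, J, B, L]
Visit M → queue [J, B, L]
Visit J → queue [B, L]
Visit B → queue [L]
Visit L → queue []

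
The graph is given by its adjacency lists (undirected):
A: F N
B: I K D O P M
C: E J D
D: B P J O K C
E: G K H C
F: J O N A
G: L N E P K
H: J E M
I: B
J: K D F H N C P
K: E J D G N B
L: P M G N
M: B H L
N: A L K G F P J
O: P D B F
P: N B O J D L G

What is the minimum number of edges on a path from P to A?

2

Level 0: P
Level 1: B, D, G, J, L, N, O
Level 2: A, C, E, F, H, I, K, M
A first appears at level 2.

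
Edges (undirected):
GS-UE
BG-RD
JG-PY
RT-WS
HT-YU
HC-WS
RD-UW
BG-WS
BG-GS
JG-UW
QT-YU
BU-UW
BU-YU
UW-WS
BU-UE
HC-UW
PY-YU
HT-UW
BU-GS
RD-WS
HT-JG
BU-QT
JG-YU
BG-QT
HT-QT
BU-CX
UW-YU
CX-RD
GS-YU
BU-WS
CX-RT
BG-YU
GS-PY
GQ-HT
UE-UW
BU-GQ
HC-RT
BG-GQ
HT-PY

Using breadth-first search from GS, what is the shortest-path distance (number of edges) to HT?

Level 0: GS
Level 1: BG, BU, PY, UE, YU
Level 2: CX, GQ, HT, JG, QT, RD, UW, WS
Level 3: HC, RT
HT first appears at level 2.

2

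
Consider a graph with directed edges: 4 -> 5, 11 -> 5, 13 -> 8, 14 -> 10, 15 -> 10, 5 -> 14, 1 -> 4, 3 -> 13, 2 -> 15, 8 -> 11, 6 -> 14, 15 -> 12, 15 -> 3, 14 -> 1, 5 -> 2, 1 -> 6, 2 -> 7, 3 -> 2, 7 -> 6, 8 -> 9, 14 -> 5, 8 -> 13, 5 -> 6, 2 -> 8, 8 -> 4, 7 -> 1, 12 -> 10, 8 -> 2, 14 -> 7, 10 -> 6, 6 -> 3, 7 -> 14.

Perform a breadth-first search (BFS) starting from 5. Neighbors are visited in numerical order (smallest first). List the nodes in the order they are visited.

5 -> 2 -> 6 -> 14 -> 7 -> 8 -> 15 -> 3 -> 1 -> 10 -> 4 -> 9 -> 11 -> 13 -> 12

Visit 5; enqueue 2, 6, 14 → queue [2, 6, 14]
Visit 2; enqueue 7, 8, 15 → queue [6, 14, 7, 8, 15]
Visit 6; enqueue 3 → queue [14, 7, 8, 15, 3]
Visit 14; enqueue 1, 10 → queue [7, 8, 15, 3, 1, 10]
Visit 7 → queue [8, 15, 3, 1, 10]
Visit 8; enqueue 4, 9, 11, 13 → queue [15, 3, 1, 10, 4, 9, 11, 13]
Visit 15; enqueue 12 → queue [3, 1, 10, 4, 9, 11, 13, 12]
Visit 3 → queue [1, 10, 4, 9, 11, 13, 12]
Visit 1 → queue [10, 4, 9, 11, 13, 12]
Visit 10 → queue [4, 9, 11, 13, 12]
Visit 4 → queue [9, 11, 13, 12]
Visit 9 → queue [11, 13, 12]
Visit 11 → queue [13, 12]
Visit 13 → queue [12]
Visit 12 → queue []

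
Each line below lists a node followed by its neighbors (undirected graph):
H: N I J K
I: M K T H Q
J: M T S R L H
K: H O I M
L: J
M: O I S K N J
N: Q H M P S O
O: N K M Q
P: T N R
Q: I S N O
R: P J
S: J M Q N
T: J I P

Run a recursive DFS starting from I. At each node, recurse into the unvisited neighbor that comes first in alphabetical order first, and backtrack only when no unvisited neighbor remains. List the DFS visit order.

Visit I
I → H
H → J
J → L
J → M
M → K
K → O
O → N
N → P
P → R
P → T
N → Q
Q → S

I, H, J, L, M, K, O, N, P, R, T, Q, S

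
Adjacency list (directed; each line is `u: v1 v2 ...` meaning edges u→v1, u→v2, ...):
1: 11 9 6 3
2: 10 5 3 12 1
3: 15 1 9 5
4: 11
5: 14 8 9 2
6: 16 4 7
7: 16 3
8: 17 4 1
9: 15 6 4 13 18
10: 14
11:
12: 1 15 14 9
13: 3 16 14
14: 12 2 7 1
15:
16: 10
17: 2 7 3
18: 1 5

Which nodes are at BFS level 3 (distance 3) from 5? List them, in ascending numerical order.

11, 16

Level 0: 5
Level 1: 2, 8, 9, 14
Level 2: 1, 3, 4, 6, 7, 10, 12, 13, 15, 17, 18
Level 3: 11, 16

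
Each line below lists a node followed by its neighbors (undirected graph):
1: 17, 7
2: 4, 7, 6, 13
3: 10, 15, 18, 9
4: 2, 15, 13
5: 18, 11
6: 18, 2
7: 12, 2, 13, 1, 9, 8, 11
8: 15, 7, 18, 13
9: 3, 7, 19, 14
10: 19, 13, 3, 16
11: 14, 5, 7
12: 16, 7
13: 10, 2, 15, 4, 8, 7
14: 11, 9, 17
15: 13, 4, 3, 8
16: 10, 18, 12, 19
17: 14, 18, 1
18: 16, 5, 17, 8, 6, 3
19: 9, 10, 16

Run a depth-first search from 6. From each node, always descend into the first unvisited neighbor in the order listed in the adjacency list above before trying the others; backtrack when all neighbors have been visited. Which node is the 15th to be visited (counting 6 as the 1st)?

17

Visit 6
6 → 18
18 → 16
16 → 10
10 → 19
19 → 9
9 → 3
3 → 15
15 → 13
13 → 2
2 → 4
2 → 7
7 → 12
7 → 1
1 → 17
17 → 14
14 → 11
11 → 5
7 → 8

Visit order: 6, 18, 16, 10, 19, 9, 3, 15, 13, 2, 4, 7, 12, 1, 17, 14, 11, 5, 8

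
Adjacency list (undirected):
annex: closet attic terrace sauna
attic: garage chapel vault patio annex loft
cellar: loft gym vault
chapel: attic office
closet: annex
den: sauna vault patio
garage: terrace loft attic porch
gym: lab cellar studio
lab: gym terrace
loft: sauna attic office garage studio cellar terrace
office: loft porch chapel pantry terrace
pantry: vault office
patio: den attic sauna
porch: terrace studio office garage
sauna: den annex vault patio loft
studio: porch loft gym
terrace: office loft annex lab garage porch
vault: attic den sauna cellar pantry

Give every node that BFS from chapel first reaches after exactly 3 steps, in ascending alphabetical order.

cellar, closet, den, lab, sauna, studio

Level 0: chapel
Level 1: attic, office
Level 2: annex, garage, loft, pantry, patio, porch, terrace, vault
Level 3: cellar, closet, den, lab, sauna, studio
Level 4: gym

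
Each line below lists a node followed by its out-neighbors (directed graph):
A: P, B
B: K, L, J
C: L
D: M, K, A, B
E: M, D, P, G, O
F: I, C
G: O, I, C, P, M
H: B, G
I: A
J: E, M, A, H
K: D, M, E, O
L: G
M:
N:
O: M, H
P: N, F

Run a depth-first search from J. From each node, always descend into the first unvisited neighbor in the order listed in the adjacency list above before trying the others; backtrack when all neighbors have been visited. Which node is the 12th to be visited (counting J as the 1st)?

A

Visit J
J → E
E → M
E → D
D → K
K → O
O → H
H → B
B → L
L → G
G → I
I → A
A → P
P → N
P → F
F → C

Visit order: J, E, M, D, K, O, H, B, L, G, I, A, P, N, F, C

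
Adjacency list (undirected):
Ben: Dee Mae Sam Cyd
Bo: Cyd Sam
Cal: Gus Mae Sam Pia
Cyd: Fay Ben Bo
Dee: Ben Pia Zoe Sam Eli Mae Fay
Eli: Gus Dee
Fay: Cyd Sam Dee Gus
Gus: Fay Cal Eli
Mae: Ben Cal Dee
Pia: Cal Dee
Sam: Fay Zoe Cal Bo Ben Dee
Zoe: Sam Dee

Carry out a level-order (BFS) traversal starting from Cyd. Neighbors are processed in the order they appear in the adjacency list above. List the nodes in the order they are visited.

Visit Cyd; enqueue Fay, Ben, Bo → queue [Fay, Ben, Bo]
Visit Fay; enqueue Sam, Dee, Gus → queue [Ben, Bo, Sam, Dee, Gus]
Visit Ben; enqueue Mae → queue [Bo, Sam, Dee, Gus, Mae]
Visit Bo → queue [Sam, Dee, Gus, Mae]
Visit Sam; enqueue Zoe, Cal → queue [Dee, Gus, Mae, Zoe, Cal]
Visit Dee; enqueue Pia, Eli → queue [Gus, Mae, Zoe, Cal, Pia, Eli]
Visit Gus → queue [Mae, Zoe, Cal, Pia, Eli]
Visit Mae → queue [Zoe, Cal, Pia, Eli]
Visit Zoe → queue [Cal, Pia, Eli]
Visit Cal → queue [Pia, Eli]
Visit Pia → queue [Eli]
Visit Eli → queue []

Cyd, Fay, Ben, Bo, Sam, Dee, Gus, Mae, Zoe, Cal, Pia, Eli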